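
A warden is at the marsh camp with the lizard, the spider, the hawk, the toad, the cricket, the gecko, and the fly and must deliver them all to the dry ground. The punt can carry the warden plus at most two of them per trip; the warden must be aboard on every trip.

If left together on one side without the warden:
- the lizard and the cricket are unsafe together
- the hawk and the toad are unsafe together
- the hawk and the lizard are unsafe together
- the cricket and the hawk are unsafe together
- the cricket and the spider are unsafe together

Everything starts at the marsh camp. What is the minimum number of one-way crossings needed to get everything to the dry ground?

11

Counting alone: the warden can take at most 2 across per trip to the dry ground, so moving all 7 needs at least 4 loaded trips out, with a return between consecutive ones — at least 7 crossings.
The safety rule pushes this higher. Following every safe sequence of crossings, the most of the 7 that can be at the dry ground as the punt arrives there on crossings 7, 9 is 5, 6 respectively — never all 7.
So no plan with fewer than 11 crossings exists, and this one achieves 11:
1. Warden goes to the dry ground with the cricket and the hawk.  [the marsh camp: the fly, the gecko, the lizard, the spider, the toad | the dry ground: the cricket, the hawk]
2. Warden goes back to the marsh camp with the hawk.  [the marsh camp: the fly, the gecko, the hawk, the lizard, the spider, the toad | the dry ground: the cricket]
3. Warden goes to the dry ground with the lizard and the toad.  [the marsh camp: the fly, the gecko, the hawk, the spider | the dry ground: the cricket, the lizard, the toad]
4. Warden goes back to the marsh camp with the lizard.  [the marsh camp: the fly, the gecko, the hawk, the lizard, the spider | the dry ground: the cricket, the toad]
5. Warden goes to the dry ground with the lizard and the spider.  [the marsh camp: the fly, the gecko, the hawk | the dry ground: the cricket, the lizard, the spider, the toad]
6. Warden goes back to the marsh camp with the cricket.  [the marsh camp: the cricket, the fly, the gecko, the hawk | the dry ground: the lizard, the spider, the toad]
7. Warden goes to the dry ground with the gecko and the hawk.  [the marsh camp: the cricket, the fly | the dry ground: the gecko, the hawk, the lizard, the spider, the toad]
8. Warden goes back to the marsh camp with the hawk.  [the marsh camp: the cricket, the fly, the hawk | the dry ground: the gecko, the lizard, the spider, the toad]
9. Warden goes to the dry ground with the fly and the hawk.  [the marsh camp: the cricket | the dry ground: the fly, the gecko, the hawk, the lizard, the spider, the toad]
10. Warden goes back to the marsh camp with the hawk.  [the marsh camp: the cricket, the hawk | the dry ground: the fly, the gecko, the lizard, the spider, the toad]
11. Warden goes to the dry ground with the cricket and the hawk.  [the marsh camp: — | the dry ground: the cricket, the fly, the gecko, the hawk, the lizard, the spider, the toad]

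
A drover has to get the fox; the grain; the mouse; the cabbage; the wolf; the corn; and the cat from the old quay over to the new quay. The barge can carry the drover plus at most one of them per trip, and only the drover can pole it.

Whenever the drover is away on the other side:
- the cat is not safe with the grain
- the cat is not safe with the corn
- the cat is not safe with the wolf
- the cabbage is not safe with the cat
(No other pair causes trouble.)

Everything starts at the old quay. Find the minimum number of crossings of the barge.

Following every safe sequence of crossings from the start, the most of the 7 that can be at the new quay as the barge arrives there on crossings 1, 3, 5, 7 is 1, 2, 3, 4 respectively; the best ever achieved is 4 of 7.
From crossing 9 on, no configuration arises that was not already reachable earlier: only 44 distinct safe configurations (who is on which side, and where the barge is) can ever be reached, none of them has everyone across, and every continuation just revisits them. So no valid plan exists.

impossible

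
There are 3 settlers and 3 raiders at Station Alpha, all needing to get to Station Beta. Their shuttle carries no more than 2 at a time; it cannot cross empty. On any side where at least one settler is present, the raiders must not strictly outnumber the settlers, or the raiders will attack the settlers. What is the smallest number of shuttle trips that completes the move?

11

Counting alone: each trip to Station Beta takes at most 2 across and each return brings at least 1 back, so after t trips out (and t−1 returns) at most 2t − (t−1) of the 6 are across; that first reaches 6 at t = 5, so at least 9 crossings are needed.
The safety rule pushes this higher. Following every safe sequence of crossings, the most of the 6 that can be at Station Beta as the shuttle arrives there on crossing 9 is 5 — never all 6.
So no plan with fewer than 11 crossings exists, and this one achieves 11:
1. 2 raiders → Station Beta.  (Station Alpha: 3S 1R; Station Beta: 0S 2R)
2. 1 raider ← Station Alpha.  (Station Alpha: 3S 2R; Station Beta: 0S 1R)
3. 2 raiders → Station Beta.  (Station Alpha: 3S 0R; Station Beta: 0S 3R)
4. 1 raider ← Station Alpha.  (Station Alpha: 3S 1R; Station Beta: 0S 2R)
5. 2 settlers → Station Beta.  (Station Alpha: 1S 1R; Station Beta: 2S 2R)
6. 1 settler and 1 raider ← Station Alpha.  (Station Alpha: 2S 2R; Station Beta: 1S 1R)
7. 2 settlers → Station Beta.  (Station Alpha: 0S 2R; Station Beta: 3S 1R)
8. 1 raider ← Station Alpha.  (Station Alpha: 0S 3R; Station Beta: 3S 0R)
9. 2 raiders → Station Beta.  (Station Alpha: 0S 1R; Station Beta: 3S 2R)
10. 1 raider ← Station Alpha.  (Station Alpha: 0S 2R; Station Beta: 3S 1R)
11. 2 raiders → Station Beta.  (Station Alpha: 0S 0R; Station Beta: 3S 3R)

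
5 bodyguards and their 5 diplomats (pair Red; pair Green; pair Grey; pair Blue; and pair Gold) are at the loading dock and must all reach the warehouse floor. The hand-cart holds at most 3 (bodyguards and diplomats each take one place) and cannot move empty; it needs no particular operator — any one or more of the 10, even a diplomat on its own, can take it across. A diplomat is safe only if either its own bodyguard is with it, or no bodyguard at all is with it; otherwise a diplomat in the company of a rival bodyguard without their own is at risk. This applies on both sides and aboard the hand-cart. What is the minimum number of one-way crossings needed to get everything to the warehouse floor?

Counting alone: each trip to the warehouse floor takes at most 3 across and each return brings at least 1 back, so after t trips out (and t−1 returns) at most 3t − (t−1) of the 10 are across; that first reaches 10 at t = 5, so at least 9 crossings are needed.
The safety rule pushes this higher. Following every safe sequence of crossings, the most of the 10 that can be at the warehouse floor as the hand-cart arrives there on crossing 9 is 9 — never all 10.
So no plan with fewer than 11 crossings exists, and this one achieves 11:
1. bodyguard Red and diplomat Red cross → the warehouse floor.
2. bodyguard Red crosses ← the loading dock.
3. diplomat Blue, diplomat Green, and diplomat Grey cross → the warehouse floor.
4. diplomat Red crosses ← the loading dock.
5. bodyguard Blue, bodyguard Green, and bodyguard Grey cross → the warehouse floor.
6. bodyguard Green and diplomat Green cross ← the loading dock.
7. bodyguard Gold, bodyguard Green, and bodyguard Red cross → the warehouse floor.
8. diplomat Grey crosses ← the loading dock.
9. diplomat Green and diplomat Red cross → the warehouse floor.
10. diplomat Red crosses ← the loading dock.
11. diplomat Gold, diplomat Grey, and diplomat Red cross → the warehouse floor.

11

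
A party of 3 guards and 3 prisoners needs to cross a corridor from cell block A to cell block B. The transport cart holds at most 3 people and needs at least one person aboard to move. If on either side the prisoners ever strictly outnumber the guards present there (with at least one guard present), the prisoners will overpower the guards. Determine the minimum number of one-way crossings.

Counting alone: each trip to cell block B takes at most 3 across and each return brings at least 1 back, so after t trips out (and t−1 returns) at most 3t − (t−1) of the 6 are across; that first reaches 6 at t = 3, so at least 5 crossings are needed.
The plan below uses exactly 5 crossings, so it is optimal:
1. 2 prisoners → cell block B.  (cell block A: 3G 1P; cell block B: 0G 2P)
2. 1 prisoner ← cell block A.  (cell block A: 3G 2P; cell block B: 0G 1P)
3. 3 guards → cell block B.  (cell block A: 0G 2P; cell block B: 3G 1P)
4. 1 prisoner ← cell block A.  (cell block A: 0G 3P; cell block B: 3G 0P)
5. 3 prisoners → cell block B.  (cell block A: 0G 0P; cell block B: 3G 3P)

5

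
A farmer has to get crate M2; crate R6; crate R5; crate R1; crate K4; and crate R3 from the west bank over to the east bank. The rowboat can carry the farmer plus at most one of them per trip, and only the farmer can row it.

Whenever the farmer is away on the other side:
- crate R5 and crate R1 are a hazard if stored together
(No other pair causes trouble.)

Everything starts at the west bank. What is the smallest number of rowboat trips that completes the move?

11

Counting alone: the farmer can take at most 1 across per trip to the east bank, so moving all 6 needs at least 6 loaded trips out, with a return between consecutive ones — at least 11 crossings.
The plan below uses exactly 11 crossings, so it is optimal:
1. Farmer goes to the east bank with crate R5.  [the west bank: crate K4, crate M2, crate R1, crate R3, crate R6 | the east bank: crate R5]
2. Farmer goes back to the west bank alone.  [the west bank: crate K4, crate M2, crate R1, crate R3, crate R6 | the east bank: crate R5]
3. Farmer goes to the east bank with crate M2.  [the west bank: crate K4, crate R1, crate R3, crate R6 | the east bank: crate M2, crate R5]
4. Farmer goes back to the west bank alone.  [the west bank: crate K4, crate R1, crate R3, crate R6 | the east bank: crate M2, crate R5]
5. Farmer goes to the east bank with crate R6.  [the west bank: crate K4, crate R1, crate R3 | the east bank: crate M2, crate R5, crate R6]
6. Farmer goes back to the west bank alone.  [the west bank: crate K4, crate R1, crate R3 | the east bank: crate M2, crate R5, crate R6]
7. Farmer goes to the east bank with crate K4.  [the west bank: crate R1, crate R3 | the east bank: crate K4, crate M2, crate R5, crate R6]
8. Farmer goes back to the west bank alone.  [the west bank: crate R1, crate R3 | the east bank: crate K4, crate M2, crate R5, crate R6]
9. Farmer goes to the east bank with crate R3.  [the west bank: crate R1 | the east bank: crate K4, crate M2, crate R3, crate R5, crate R6]
10. Farmer goes back to the west bank alone.  [the west bank: crate R1 | the east bank: crate K4, crate M2, crate R3, crate R5, crate R6]
11. Farmer goes to the east bank with crate R1.  [the west bank: — | the east bank: crate K4, crate M2, crate R1, crate R3, crate R5, crate R6]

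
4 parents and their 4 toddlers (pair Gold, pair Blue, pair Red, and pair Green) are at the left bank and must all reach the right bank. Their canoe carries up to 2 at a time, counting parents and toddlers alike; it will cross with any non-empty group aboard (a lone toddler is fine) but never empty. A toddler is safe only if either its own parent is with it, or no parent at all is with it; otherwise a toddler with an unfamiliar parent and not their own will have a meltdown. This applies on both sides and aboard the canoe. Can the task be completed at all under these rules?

Following every safe sequence of crossings from the start, the most of the 8 that can be at the right bank as the canoe arrives there on crossings 1, 3, 5 is 2, 3, 4 respectively; the best ever achieved is 4 of 8.
From crossing 7 on, no configuration arises that was not already reachable earlier: only 44 distinct safe configurations (who is on which side, and where the canoe is) can ever be reached, none of them has everyone across, and every continuation just revisits them. So no valid plan exists.

No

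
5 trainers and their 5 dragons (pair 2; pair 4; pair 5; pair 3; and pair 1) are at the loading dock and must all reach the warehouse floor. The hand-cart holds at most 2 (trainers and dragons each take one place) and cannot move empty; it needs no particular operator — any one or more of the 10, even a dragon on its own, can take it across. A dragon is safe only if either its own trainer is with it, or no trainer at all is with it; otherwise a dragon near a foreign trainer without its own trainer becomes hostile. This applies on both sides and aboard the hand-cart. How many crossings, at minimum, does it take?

Following every safe sequence of crossings from the start, the most of the 10 that can be at the warehouse floor as the hand-cart arrives there on crossings 1, 3, 5, 7 is 2, 3, 4, 5 respectively; the best ever achieved is 5 of 10.
From crossing 9 on, no configuration arises that was not already reachable earlier: only 82 distinct safe configurations (who is on which side, and where the hand-cart is) can ever be reached, none of them has everyone across, and every continuation just revisits them. So no valid plan exists.

impossible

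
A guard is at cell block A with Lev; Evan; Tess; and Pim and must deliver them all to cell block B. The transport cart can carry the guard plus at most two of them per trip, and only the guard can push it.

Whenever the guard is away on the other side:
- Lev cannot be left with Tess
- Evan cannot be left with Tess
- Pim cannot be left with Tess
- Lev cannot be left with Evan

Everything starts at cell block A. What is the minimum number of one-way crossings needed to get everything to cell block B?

5

Counting alone: the guard can take at most 2 across per trip to cell block B, so moving all 4 needs at least 2 loaded trips out, with a return between consecutive ones — at least 3 crossings.
The safety rule pushes this higher. Following every safe sequence of crossings, the most of the 4 that can be at cell block B as the transport cart arrives there on crossing 3 is 3 — never all 4.
So no plan with fewer than 5 crossings exists, and this one achieves 5:
1. Guard goes to cell block B with Lev and Tess.  [cell block A: Evan, Pim | cell block B: Lev, Tess]
2. Guard goes back to cell block A with Lev.  [cell block A: Evan, Lev, Pim | cell block B: Tess]
3. Guard goes to cell block B with Lev and Pim.  [cell block A: Evan | cell block B: Lev, Pim, Tess]
4. Guard goes back to cell block A with Tess.  [cell block A: Evan, Tess | cell block B: Lev, Pim]
5. Guard goes to cell block B with Evan and Tess.  [cell block A: — | cell block B: Evan, Lev, Pim, Tess]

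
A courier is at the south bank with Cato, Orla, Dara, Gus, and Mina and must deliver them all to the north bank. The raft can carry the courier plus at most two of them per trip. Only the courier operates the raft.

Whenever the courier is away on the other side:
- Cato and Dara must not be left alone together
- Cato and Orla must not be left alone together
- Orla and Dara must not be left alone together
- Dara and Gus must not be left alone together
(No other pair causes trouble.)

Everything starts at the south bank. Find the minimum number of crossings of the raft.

Counting alone: the courier can take at most 2 across per trip to the north bank, so moving all 5 needs at least 3 loaded trips out, with a return between consecutive ones — at least 5 crossings.
The safety rule pushes this higher. Following every safe sequence of crossings, the most of the 5 that can be at the north bank as the raft arrives there on crossing 5 is 4 — never all 5.
So no plan with fewer than 7 crossings exists, and this one achieves 7:
1. Courier goes to the north bank with Cato and Dara.
2. Courier goes back to the south bank with Cato.
3. Courier goes to the north bank with Cato and Gus.
4. Courier goes back to the south bank with Dara.
5. Courier goes to the north bank with Mina and Orla.
6. Courier goes back to the south bank with Cato.
7. Courier goes to the north bank with Cato and Dara.

7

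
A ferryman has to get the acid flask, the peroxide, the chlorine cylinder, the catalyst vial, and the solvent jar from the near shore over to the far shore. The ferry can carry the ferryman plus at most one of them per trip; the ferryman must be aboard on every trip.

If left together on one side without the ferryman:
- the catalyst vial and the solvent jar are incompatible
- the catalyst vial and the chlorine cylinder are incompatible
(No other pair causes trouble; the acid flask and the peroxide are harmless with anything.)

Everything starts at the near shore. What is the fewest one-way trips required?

11

Counting alone: the ferryman can take at most 1 across per trip to the far shore, so moving all 5 needs at least 5 loaded trips out, with a return between consecutive ones — at least 9 crossings.
The safety rule pushes this higher. Following every safe sequence of crossings, the most of the 5 that can be at the far shore as the ferry arrives there on crossing 9 is 4 — never all 5.
So no plan with fewer than 11 crossings exists, and this one achieves 11:
1. Ferryman goes to the far shore with the catalyst vial.  [the near shore: the acid flask, the chlorine cylinder, the peroxide, the solvent jar | the far shore: the catalyst vial]
2. Ferryman goes back to the near shore alone.  [the near shore: the acid flask, the chlorine cylinder, the peroxide, the solvent jar | the far shore: the catalyst vial]
3. Ferryman goes to the far shore with the acid flask.  [the near shore: the chlorine cylinder, the peroxide, the solvent jar | the far shore: the acid flask, the catalyst vial]
4. Ferryman goes back to the near shore alone.  [the near shore: the chlorine cylinder, the peroxide, the solvent jar | the far shore: the acid flask, the catalyst vial]
5. Ferryman goes to the far shore with the peroxide.  [the near shore: the chlorine cylinder, the solvent jar | the far shore: the acid flask, the catalyst vial, the peroxide]
6. Ferryman goes back to the near shore alone.  [the near shore: the chlorine cylinder, the solvent jar | the far shore: the acid flask, the catalyst vial, the peroxide]
7. Ferryman goes to the far shore with the chlorine cylinder.  [the near shore: the solvent jar | the far shore: the acid flask, the catalyst vial, the chlorine cylinder, the peroxide]
8. Ferryman goes back to the near shore with the catalyst vial.  [the near shore: the catalyst vial, the solvent jar | the far shore: the acid flask, the chlorine cylinder, the peroxide]
9. Ferryman goes to the far shore with the solvent jar.  [the near shore: the catalyst vial | the far shore: the acid flask, the chlorine cylinder, the peroxide, the solvent jar]
10. Ferryman goes back to the near shore alone.  [the near shore: the catalyst vial | the far shore: the acid flask, the chlorine cylinder, the peroxide, the solvent jar]
11. Ferryman goes to the far shore with the catalyst vial.  [the near shore: — | the far shore: the acid flask, the catalyst vial, the chlorine cylinder, the peroxide, the solvent jar]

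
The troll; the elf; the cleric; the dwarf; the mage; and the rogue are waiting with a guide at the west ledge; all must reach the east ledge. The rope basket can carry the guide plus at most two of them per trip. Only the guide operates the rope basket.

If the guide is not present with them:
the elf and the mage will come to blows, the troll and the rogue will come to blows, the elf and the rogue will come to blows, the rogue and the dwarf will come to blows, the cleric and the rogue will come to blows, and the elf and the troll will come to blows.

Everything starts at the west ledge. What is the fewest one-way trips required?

9

Counting alone: the guide can take at most 2 across per trip to the east ledge, so moving all 6 needs at least 3 loaded trips out, with a return between consecutive ones — at least 5 crossings.
The safety rule pushes this higher. Following every safe sequence of crossings, the most of the 6 that can be at the east ledge as the rope basket arrives there on crossings 5, 7 is 4, 5 respectively — never all 6.
So no plan with fewer than 9 crossings exists, and this one achieves 9:
1. Guide goes to the east ledge with the elf and the rogue.
2. Guide goes back to the west ledge with the elf.
3. Guide goes to the east ledge with the mage and the troll.
4. Guide goes back to the west ledge with the troll.
5. Guide goes to the east ledge with the cleric and the troll.
6. Guide goes back to the west ledge with the rogue.
7. Guide goes to the east ledge with the dwarf and the elf.
8. Guide goes back to the west ledge with the elf.
9. Guide goes to the east ledge with the elf and the rogue.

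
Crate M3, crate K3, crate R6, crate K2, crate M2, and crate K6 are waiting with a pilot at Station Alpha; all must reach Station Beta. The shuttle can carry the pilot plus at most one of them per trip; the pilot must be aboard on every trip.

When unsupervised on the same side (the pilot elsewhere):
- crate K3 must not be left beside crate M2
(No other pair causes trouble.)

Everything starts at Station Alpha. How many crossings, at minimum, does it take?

Counting alone: the pilot can take at most 1 across per trip to Station Beta, so moving all 6 needs at least 6 loaded trips out, with a return between consecutive ones — at least 11 crossings.
The plan below uses exactly 11 crossings, so it is optimal:
1. Pilot goes to Station Beta with crate K3.
2. Pilot goes back to Station Alpha alone.
3. Pilot goes to Station Beta with crate M3.
4. Pilot goes back to Station Alpha alone.
5. Pilot goes to Station Beta with crate R6.
6. Pilot goes back to Station Alpha alone.
7. Pilot goes to Station Beta with crate K2.
8. Pilot goes back to Station Alpha alone.
9. Pilot goes to Station Beta with crate K6.
10. Pilot goes back to Station Alpha alone.
11. Pilot goes to Station Beta with crate M2.

11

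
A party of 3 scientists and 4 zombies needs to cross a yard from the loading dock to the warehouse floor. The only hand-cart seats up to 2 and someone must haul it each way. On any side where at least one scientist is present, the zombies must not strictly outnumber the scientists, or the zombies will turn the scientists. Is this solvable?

The zombies already outnumber the scientists at the loading dock before anyone moves, so the starting position itself is disallowed.

No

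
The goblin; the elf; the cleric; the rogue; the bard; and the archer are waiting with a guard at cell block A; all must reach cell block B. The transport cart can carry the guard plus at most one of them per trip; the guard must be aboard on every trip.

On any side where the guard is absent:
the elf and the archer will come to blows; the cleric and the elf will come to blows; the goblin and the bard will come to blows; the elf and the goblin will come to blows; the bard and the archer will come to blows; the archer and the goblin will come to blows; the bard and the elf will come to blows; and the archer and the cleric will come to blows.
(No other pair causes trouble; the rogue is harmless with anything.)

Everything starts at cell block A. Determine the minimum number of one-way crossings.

Whatever the first load, the items left behind include a forbidden pair without the guard. No opening move is safe, so no plan exists.

impossible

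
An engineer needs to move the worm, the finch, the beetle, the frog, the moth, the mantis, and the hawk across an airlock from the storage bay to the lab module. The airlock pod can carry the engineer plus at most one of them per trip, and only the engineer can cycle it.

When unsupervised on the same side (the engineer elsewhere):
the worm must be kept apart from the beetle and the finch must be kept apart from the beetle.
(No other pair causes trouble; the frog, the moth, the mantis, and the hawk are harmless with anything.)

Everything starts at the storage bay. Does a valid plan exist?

1. Engineer goes to the lab module with the beetle.  [the storage bay: the finch, the frog, the hawk, the mantis, the moth, the worm | the lab module: the beetle]
2. Engineer goes back to the storage bay alone.  [the storage bay: the finch, the frog, the hawk, the mantis, the moth, the worm | the lab module: the beetle]
3. Engineer goes to the lab module with the worm.  [the storage bay: the finch, the frog, the hawk, the mantis, the moth | the lab module: the beetle, the worm]
4. Engineer goes back to the storage bay with the beetle.  [the storage bay: the beetle, the finch, the frog, the hawk, the mantis, the moth | the lab module: the worm]
5. Engineer goes to the lab module with the finch.  [the storage bay: the beetle, the frog, the hawk, the mantis, the moth | the lab module: the finch, the worm]
6. Engineer goes back to the storage bay alone.  [the storage bay: the beetle, the frog, the hawk, the mantis, the moth | the lab module: the finch, the worm]
7. Engineer goes to the lab module with the frog.  [the storage bay: the beetle, the hawk, the mantis, the moth | the lab module: the finch, the frog, the worm]
8. Engineer goes back to the storage bay alone.  [the storage bay: the beetle, the hawk, the mantis, the moth | the lab module: the finch, the frog, the worm]
9. Engineer goes to the lab module with the moth.  [the storage bay: the beetle, the hawk, the mantis | the lab module: the finch, the frog, the moth, the worm]
10. Engineer goes back to the storage bay alone.  [the storage bay: the beetle, the hawk, the mantis | the lab module: the finch, the frog, the moth, the worm]
11. Engineer goes to the lab module with the mantis.  [the storage bay: the beetle, the hawk | the lab module: the finch, the frog, the mantis, the moth, the worm]
12. Engineer goes back to the storage bay alone.  [the storage bay: the beetle, the hawk | the lab module: the finch, the frog, the mantis, the moth, the worm]
13. Engineer goes to the lab module with the hawk.  [the storage bay: the beetle | the lab module: the finch, the frog, the hawk, the mantis, the moth, the worm]
14. Engineer goes back to the storage bay alone.  [the storage bay: the beetle | the lab module: the finch, the frog, the hawk, the mantis, the moth, the worm]
15. Engineer goes to the lab module with the beetle.  [the storage bay: — | the lab module: the beetle, the finch, the frog, the hawk, the mantis, the moth, the worm]

Yes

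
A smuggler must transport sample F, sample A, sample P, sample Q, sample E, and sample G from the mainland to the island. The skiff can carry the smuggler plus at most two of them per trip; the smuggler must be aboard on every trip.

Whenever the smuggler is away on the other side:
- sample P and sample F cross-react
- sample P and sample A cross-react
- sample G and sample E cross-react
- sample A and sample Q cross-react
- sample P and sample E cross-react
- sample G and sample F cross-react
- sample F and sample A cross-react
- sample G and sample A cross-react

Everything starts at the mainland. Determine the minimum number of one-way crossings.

Whatever the first load, the items left behind include a forbidden pair without the smuggler. No opening move is safe, so no plan exists.

impossible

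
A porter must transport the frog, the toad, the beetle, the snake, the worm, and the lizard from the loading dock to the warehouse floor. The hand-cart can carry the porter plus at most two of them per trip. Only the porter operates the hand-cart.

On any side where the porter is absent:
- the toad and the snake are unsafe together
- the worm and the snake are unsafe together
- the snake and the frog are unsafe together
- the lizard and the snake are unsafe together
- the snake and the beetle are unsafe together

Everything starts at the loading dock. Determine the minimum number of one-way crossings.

9

Counting alone: the porter can take at most 2 across per trip to the warehouse floor, so moving all 6 needs at least 3 loaded trips out, with a return between consecutive ones — at least 5 crossings.
The safety rule pushes this higher. Following every safe sequence of crossings, the most of the 6 that can be at the warehouse floor as the hand-cart arrives there on crossings 5, 7 is 4, 5 respectively — never all 6.
So no plan with fewer than 9 crossings exists, and this one achieves 9:
1. Porter goes to the warehouse floor with the snake.
2. Porter goes back to the loading dock alone.
3. Porter goes to the warehouse floor with the frog and the toad.
4. Porter goes back to the loading dock with the snake.
5. Porter goes to the warehouse floor with the beetle and the snake.
6. Porter goes back to the loading dock with the snake.
7. Porter goes to the warehouse floor with the snake and the worm.
8. Porter goes back to the loading dock with the snake.
9. Porter goes to the warehouse floor with the lizard and the snake.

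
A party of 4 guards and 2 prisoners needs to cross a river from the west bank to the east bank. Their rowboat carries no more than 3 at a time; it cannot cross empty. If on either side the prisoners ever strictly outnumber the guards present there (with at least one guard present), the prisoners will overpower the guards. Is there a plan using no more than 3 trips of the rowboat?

No

Counting alone: each trip to the east bank takes at most 3 across and each return brings at least 1 back, so after t trips out (and t−1 returns) at most 3t − (t−1) of the 6 are across; that first reaches 6 at t = 3, so at least 5 crossings are needed.
Since 3 < 5, 3 crossings cannot be enough. (The shortest complete plan in fact takes 5:)
1. 2 prisoners → the east bank.  (the west bank: 4G 0P; the east bank: 0G 2P)
2. 1 prisoner ← the west bank.  (the west bank: 4G 1P; the east bank: 0G 1P)
3. 2 guards and 1 prisoner → the east bank.  (the west bank: 2G 0P; the east bank: 2G 2P)
4. 1 prisoner ← the west bank.  (the west bank: 2G 1P; the east bank: 2G 1P)
5. 2 guards and 1 prisoner → the east bank.  (the west bank: 0G 0P; the east bank: 4G 2P)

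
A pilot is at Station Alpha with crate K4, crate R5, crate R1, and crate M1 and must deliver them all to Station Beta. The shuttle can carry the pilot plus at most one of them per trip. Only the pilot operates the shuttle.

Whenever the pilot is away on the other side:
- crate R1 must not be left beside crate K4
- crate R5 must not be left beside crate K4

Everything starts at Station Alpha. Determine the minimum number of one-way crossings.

Counting alone: the pilot can take at most 1 across per trip to Station Beta, so moving all 4 needs at least 4 loaded trips out, with a return between consecutive ones — at least 7 crossings.
The safety rule pushes this higher. Following every safe sequence of crossings, the most of the 4 that can be at Station Beta as the shuttle arrives there on crossing 7 is 3 — never all 4.
So no plan with fewer than 9 crossings exists, and this one achieves 9:
1. Pilot goes to Station Beta with crate K4.  [Station Alpha: crate M1, crate R1, crate R5 | Station Beta: crate K4]
2. Pilot goes back to Station Alpha alone.  [Station Alpha: crate M1, crate R1, crate R5 | Station Beta: crate K4]
3. Pilot goes to Station Beta with crate R5.  [Station Alpha: crate M1, crate R1 | Station Beta: crate K4, crate R5]
4. Pilot goes back to Station Alpha with crate K4.  [Station Alpha: crate K4, crate M1, crate R1 | Station Beta: crate R5]
5. Pilot goes to Station Beta with crate R1.  [Station Alpha: crate K4, crate M1 | Station Beta: crate R1, crate R5]
6. Pilot goes back to Station Alpha alone.  [Station Alpha: crate K4, crate M1 | Station Beta: crate R1, crate R5]
7. Pilot goes to Station Beta with crate M1.  [Station Alpha: crate K4 | Station Beta: crate M1, crate R1, crate R5]
8. Pilot goes back to Station Alpha alone.  [Station Alpha: crate K4 | Station Beta: crate M1, crate R1, crate R5]
9. Pilot goes to Station Beta with crate K4.  [Station Alpha: — | Station Beta: crate K4, crate M1, crate R1, crate R5]

9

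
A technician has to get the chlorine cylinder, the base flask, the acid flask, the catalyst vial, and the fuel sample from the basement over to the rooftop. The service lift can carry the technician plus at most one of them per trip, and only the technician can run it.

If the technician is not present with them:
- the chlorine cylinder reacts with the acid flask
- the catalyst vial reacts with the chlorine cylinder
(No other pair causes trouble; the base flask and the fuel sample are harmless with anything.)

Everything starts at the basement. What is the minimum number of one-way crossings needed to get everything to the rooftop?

Counting alone: the technician can take at most 1 across per trip to the rooftop, so moving all 5 needs at least 5 loaded trips out, with a return between consecutive ones — at least 9 crossings.
The safety rule pushes this higher. Following every safe sequence of crossings, the most of the 5 that can be at the rooftop as the service lift arrives there on crossing 9 is 4 — never all 5.
So no plan with fewer than 11 crossings exists, and this one achieves 11:
1. Technician goes to the rooftop with the chlorine cylinder.  [the basement: the acid flask, the base flask, the catalyst vial, the fuel sample | the rooftop: the chlorine cylinder]
2. Technician goes back to the basement alone.  [the basement: the acid flask, the base flask, the catalyst vial, the fuel sample | the rooftop: the chlorine cylinder]
3. Technician goes to the rooftop with the base flask.  [the basement: the acid flask, the catalyst vial, the fuel sample | the rooftop: the base flask, the chlorine cylinder]
4. Technician goes back to the basement alone.  [the basement: the acid flask, the catalyst vial, the fuel sample | the rooftop: the base flask, the chlorine cylinder]
5. Technician goes to the rooftop with the acid flask.  [the basement: the catalyst vial, the fuel sample | the rooftop: the acid flask, the base flask, the chlorine cylinder]
6. Technician goes back to the basement with the chlorine cylinder.  [the basement: the catalyst vial, the chlorine cylinder, the fuel sample | the rooftop: the acid flask, the base flask]
7. Technician goes to the rooftop with the catalyst vial.  [the basement: the chlorine cylinder, the fuel sample | the rooftop: the acid flask, the base flask, the catalyst vial]
8. Technician goes back to the basement alone.  [the basement: the chlorine cylinder, the fuel sample | the rooftop: the acid flask, the base flask, the catalyst vial]
9. Technician goes to the rooftop with the fuel sample.  [the basement: the chlorine cylinder | the rooftop: the acid flask, the base flask, the catalyst vial, the fuel sample]
10. Technician goes back to the basement alone.  [the basement: the chlorine cylinder | the rooftop: the acid flask, the base flask, the catalyst vial, the fuel sample]
11. Technician goes to the rooftop with the chlorine cylinder.  [the basement: — | the rooftop: the acid flask, the base flask, the catalyst vial, the chlorine cylinder, the fuel sample]

11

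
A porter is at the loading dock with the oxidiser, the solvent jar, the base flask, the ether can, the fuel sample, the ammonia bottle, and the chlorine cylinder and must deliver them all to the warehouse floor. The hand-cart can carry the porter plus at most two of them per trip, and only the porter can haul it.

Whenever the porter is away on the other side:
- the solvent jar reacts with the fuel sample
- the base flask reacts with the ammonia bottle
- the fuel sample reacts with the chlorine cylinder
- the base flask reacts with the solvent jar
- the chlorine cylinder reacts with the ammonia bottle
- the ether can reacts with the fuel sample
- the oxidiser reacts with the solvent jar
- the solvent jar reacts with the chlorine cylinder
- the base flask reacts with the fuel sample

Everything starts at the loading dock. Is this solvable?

No

Whatever the first load, the items left behind include a forbidden pair without the porter. No opening move is safe, so no plan exists.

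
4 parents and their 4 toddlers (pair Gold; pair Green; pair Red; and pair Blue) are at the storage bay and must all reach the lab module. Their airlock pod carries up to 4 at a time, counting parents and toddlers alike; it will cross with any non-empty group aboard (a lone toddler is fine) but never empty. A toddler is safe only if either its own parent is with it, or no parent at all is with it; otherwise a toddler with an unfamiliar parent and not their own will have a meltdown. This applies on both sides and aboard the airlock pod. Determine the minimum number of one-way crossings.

Counting alone: each trip to the lab module takes at most 4 across and each return brings at least 1 back, so after t trips out (and t−1 returns) at most 4t − (t−1) of the 8 are across; that first reaches 8 at t = 3, so at least 5 crossings are needed.
The plan below uses exactly 5 crossings, so it is optimal:
1. parent Gold and toddler Gold cross → the lab module.
2. parent Gold crosses ← the storage bay.
3. parent Blue, parent Gold, parent Green, and parent Red cross → the lab module.
4. toddler Gold crosses ← the storage bay.
5. toddler Blue, toddler Gold, toddler Green, and toddler Red cross → the lab module.

5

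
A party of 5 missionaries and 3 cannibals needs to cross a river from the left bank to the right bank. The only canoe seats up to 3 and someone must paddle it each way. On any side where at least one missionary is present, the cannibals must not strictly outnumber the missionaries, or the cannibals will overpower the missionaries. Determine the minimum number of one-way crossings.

Counting alone: each trip to the right bank takes at most 3 across and each return brings at least 1 back, so after t trips out (and t−1 returns) at most 3t − (t−1) of the 8 are across; that first reaches 8 at t = 4, so at least 7 crossings are needed.
The plan below uses exactly 7 crossings, so it is optimal:
1. 2 cannibals → the right bank.  (the left bank: 5M 1C; the right bank: 0M 2C)
2. 1 cannibal ← the left bank.  (the left bank: 5M 2C; the right bank: 0M 1C)
3. 2 missionaries and 1 cannibal → the right bank.  (the left bank: 3M 1C; the right bank: 2M 2C)
4. 1 cannibal ← the left bank.  (the left bank: 3M 2C; the right bank: 2M 1C)
5. 1 missionary and 2 cannibals → the right bank.  (the left bank: 2M 0C; the right bank: 3M 3C)
6. 1 cannibal ← the left bank.  (the left bank: 2M 1C; the right bank: 3M 2C)
7. 2 missionaries and 1 cannibal → the right bank.  (the left bank: 0M 0C; the right bank: 5M 3C)

7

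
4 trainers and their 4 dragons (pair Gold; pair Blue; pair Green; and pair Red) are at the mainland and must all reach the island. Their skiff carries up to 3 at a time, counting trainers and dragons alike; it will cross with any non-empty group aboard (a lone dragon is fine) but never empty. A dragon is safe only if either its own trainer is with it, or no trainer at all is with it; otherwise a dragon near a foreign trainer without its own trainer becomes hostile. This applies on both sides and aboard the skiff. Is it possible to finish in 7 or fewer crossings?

No

Counting alone: each trip to the island takes at most 3 across and each return brings at least 1 back, so after t trips out (and t−1 returns) at most 3t − (t−1) of the 8 are across; that first reaches 8 at t = 4, so at least 7 crossings are needed.
The safety rule pushes this higher. Following every safe sequence of crossings, the most of the 8 that can be at the island as the skiff arrives there on crossing 7 is 7 — never all 8.
So the move cannot be finished within 7 crossings. (The shortest complete plan takes 9:)
1. dragon Gold and trainer Gold cross → the island.
2. trainer Gold crosses ← the mainland.
3. dragon Blue, trainer Blue, and trainer Gold cross → the island.
4. dragon Gold and trainer Gold cross ← the mainland.
5. trainer Gold, trainer Green, and trainer Red cross → the island.
6. dragon Blue crosses ← the mainland.
7. dragon Blue and dragon Gold cross → the island.
8. dragon Gold crosses ← the mainland.
9. dragon Gold, dragon Green, and dragon Red cross → the island.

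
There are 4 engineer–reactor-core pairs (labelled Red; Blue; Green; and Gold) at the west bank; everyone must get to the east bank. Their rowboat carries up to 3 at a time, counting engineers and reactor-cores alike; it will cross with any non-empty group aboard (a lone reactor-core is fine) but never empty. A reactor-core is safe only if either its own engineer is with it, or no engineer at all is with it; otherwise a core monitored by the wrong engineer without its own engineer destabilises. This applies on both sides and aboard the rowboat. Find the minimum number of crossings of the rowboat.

9

Counting alone: each trip to the east bank takes at most 3 across and each return brings at least 1 back, so after t trips out (and t−1 returns) at most 3t − (t−1) of the 8 are across; that first reaches 8 at t = 4, so at least 7 crossings are needed.
The safety rule pushes this higher. Following every safe sequence of crossings, the most of the 8 that can be at the east bank as the rowboat arrives there on crossing 7 is 7 — never all 8.
So no plan with fewer than 9 crossings exists, and this one achieves 9:
1. engineer Red and reactor-core Red cross → the east bank.
2. engineer Red crosses ← the west bank.
3. engineer Blue, engineer Red, and reactor-core Blue cross → the east bank.
4. engineer Red and reactor-core Red cross ← the west bank.
5. engineer Gold, engineer Green, and engineer Red cross → the east bank.
6. reactor-core Blue crosses ← the west bank.
7. reactor-core Blue and reactor-core Red cross → the east bank.
8. reactor-core Red crosses ← the west bank.
9. reactor-core Gold, reactor-core Green, and reactor-core Red cross → the east bank.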